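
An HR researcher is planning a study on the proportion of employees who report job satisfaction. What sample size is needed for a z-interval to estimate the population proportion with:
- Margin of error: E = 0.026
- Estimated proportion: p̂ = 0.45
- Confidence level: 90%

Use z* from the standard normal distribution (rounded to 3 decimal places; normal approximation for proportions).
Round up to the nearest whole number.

Using z* for proportion z-interval (normal approximation).

For 90% confidence, z* = 1.645 (from standard normal table)

Sample size formula for proportion z-interval: n = z*²p̂(1-p̂)/E²

n = 1.645² × 0.45 × 0.55 / 0.026²
  = 2.706025 × 0.2475 / 0.000676
  = 990.7414

Round up to the nearest whole number: n = 991

991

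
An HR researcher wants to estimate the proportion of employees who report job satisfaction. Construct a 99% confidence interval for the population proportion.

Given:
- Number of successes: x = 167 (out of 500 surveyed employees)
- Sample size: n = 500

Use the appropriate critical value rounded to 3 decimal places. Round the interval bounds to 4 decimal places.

Sample proportion: p̂ = 167/500 = 0.334000

Check conditions for normal approximation:
  np̂ = 167 ≥ 10 ✓
  n(1-p̂) = 333 ≥ 10 ✓

The sample is large enough, so use a z-interval (normal approximation) for the proportion.

For 99% confidence, z* = 2.576 (from standard normal table)

Standard error: SE = √(p̂(1-p̂)/n) = √(0.334000×0.666000/500) = 0.02109237

Margin of error: E = z* × SE = 2.576 × 0.02109237 = 0.054334

Z-interval: p̂ ± E = 0.334000 ± 0.054334 = (0.279666, 0.388334)

Rounded to 4 decimal places:

(0.2797, 0.3883)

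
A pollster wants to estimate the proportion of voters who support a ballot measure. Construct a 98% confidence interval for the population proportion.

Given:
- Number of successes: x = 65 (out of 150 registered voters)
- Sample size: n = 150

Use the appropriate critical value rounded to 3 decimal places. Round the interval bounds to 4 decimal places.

Sample proportion: p̂ = 65/150 = 0.433333

Check conditions for normal approximation:
  np̂ = 65 ≥ 10 ✓
  n(1-p̂) = 85 ≥ 10 ✓

The sample is large enough, so use a z-interval (normal approximation) for the proportion.

For 98% confidence, z* = 2.326 (from standard normal table)

Standard error: SE = √(p̂(1-p̂)/n) = √(0.433333×0.566667/150) = 0.04046031

Margin of error: E = z* × SE = 2.326 × 0.04046031 = 0.094111

Z-interval: p̂ ± E = 0.433333 ± 0.094111 = (0.339223, 0.527444)

Rounded to 4 decimal places:

(0.3392, 0.5274)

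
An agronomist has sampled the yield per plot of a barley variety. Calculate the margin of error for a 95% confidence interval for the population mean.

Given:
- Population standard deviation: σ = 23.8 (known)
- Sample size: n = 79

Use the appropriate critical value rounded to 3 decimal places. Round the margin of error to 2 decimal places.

The population standard deviation σ is known, so use the z-interval margin of error formula.

For 95% confidence, z* = 1.96 (from standard normal table)

Margin of error formula for z-interval: E = z* × σ/√n

E = 1.96 × 23.8/√79
  = 1.96 × 2.677709
  = 5.2483

Rounded to 2 decimal places:

5.25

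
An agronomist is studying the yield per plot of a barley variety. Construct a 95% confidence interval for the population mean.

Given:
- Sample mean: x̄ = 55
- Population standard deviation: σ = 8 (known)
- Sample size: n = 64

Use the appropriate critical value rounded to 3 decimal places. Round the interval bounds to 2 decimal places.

The population standard deviation σ is known, so use a z-interval (standard normal critical value).

For 95% confidence, z* = 1.96 (from standard normal table)

Standard error: SE = σ/√n = 8/√64 = 1.000000

Margin of error: E = z* × SE = 1.96 × 1.000000 = 1.9600

Z-interval: x̄ ± E = 55 ± 1.9600 = (53.0400, 56.9600)

Rounded to 2 decimal places:

(53.04, 56.96)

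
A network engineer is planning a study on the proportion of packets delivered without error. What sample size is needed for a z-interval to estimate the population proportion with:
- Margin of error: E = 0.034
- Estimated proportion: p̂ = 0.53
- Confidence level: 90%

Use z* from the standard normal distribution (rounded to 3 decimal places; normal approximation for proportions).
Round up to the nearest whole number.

Using z* for proportion z-interval (normal approximation).

For 90% confidence, z* = 1.645 (from standard normal table)

Sample size formula for proportion z-interval: n = z*²p̂(1-p̂)/E²

n = 1.645² × 0.53 × 0.47 / 0.034²
  = 2.706025 × 0.2491 / 0.001156
  = 583.1063

Round up to the nearest whole number: n = 584

584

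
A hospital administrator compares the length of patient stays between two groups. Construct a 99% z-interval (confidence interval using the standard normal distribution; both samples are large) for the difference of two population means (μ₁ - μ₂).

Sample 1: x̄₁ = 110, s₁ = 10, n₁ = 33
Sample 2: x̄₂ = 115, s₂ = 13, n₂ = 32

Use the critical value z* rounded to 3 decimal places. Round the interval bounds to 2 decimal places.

Both samples are large (n₁ = 33 ≥ 30, n₂ = 32 ≥ 30), so a z-interval for the difference of means applies.

Point estimate: x̄₁ - x̄₂ = 110 - 115 = -5

Standard error: SE = √(s₁²/n₁ + s₂²/n₂)
= √(10²/33 + 13²/32)
= √(3.030303 + 5.281250)
= 2.882976

For 99% confidence, z* = 2.576 (from standard normal table)
Margin of error: E = z* × SE = 2.576 × 2.882976 = 7.4265

Z-interval: (x̄₁ - x̄₂) ± E = -5 ± 7.4265 = (-12.4265, 2.4265)

Rounded to 2 decimal places:

(-12.43, 2.43)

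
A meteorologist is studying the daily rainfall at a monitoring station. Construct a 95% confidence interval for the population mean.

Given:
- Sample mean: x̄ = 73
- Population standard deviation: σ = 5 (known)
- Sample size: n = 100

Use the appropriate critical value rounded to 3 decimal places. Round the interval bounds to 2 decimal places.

The population standard deviation σ is known, so use a z-interval (standard normal critical value).

For 95% confidence, z* = 1.96 (from standard normal table)

Standard error: SE = σ/√n = 5/√100 = 0.500000

Margin of error: E = z* × SE = 1.96 × 0.500000 = 0.9800

Z-interval: x̄ ± E = 73 ± 0.9800 = (72.0200, 73.9800)

Rounded to 2 decimal places:

(72.02, 73.98)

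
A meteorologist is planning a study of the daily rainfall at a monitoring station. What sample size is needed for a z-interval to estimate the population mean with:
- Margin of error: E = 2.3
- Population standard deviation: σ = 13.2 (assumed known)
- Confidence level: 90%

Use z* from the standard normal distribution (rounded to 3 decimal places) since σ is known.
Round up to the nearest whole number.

Using z* since population σ is known (z-interval formula).

For 90% confidence, z* = 1.645 (from standard normal table)

Sample size formula for z-interval: n = (z*σ/E)²

n = (1.645 × 13.2 / 2.3)²
  = (9.440870)²
  = 89.1300

Round up to the nearest whole number: n = 90

90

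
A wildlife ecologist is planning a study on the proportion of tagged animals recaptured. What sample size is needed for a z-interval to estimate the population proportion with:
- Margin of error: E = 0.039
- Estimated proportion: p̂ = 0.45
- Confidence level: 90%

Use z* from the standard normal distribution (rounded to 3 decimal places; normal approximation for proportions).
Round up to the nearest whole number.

Using z* for proportion z-interval (normal approximation).

For 90% confidence, z* = 1.645 (from standard normal table)

Sample size formula for proportion z-interval: n = z*²p̂(1-p̂)/E²

n = 1.645² × 0.45 × 0.55 / 0.039²
  = 2.706025 × 0.2475 / 0.001521
  = 440.3295

Round up to the nearest whole number: n = 441

441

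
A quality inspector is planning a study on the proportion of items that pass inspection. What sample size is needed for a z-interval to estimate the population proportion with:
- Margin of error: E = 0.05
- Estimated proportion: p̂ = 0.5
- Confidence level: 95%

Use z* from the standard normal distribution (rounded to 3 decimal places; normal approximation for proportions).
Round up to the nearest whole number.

Using z* for proportion z-interval (normal approximation).

For 95% confidence, z* = 1.96 (from standard normal table)

Sample size formula for proportion z-interval: n = z*²p̂(1-p̂)/E²

n = 1.96² × 0.5 × 0.5 / 0.05²
  = 3.8416 × 0.25 / 0.0025
  = 384.1600

Round up to the nearest whole number: n = 385

385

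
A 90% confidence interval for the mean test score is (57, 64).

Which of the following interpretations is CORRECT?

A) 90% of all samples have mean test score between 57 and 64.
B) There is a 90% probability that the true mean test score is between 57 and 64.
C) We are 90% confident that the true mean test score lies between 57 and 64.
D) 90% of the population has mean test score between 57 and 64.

A confidence interval represents our confidence in the procedure, not a probability statement about the parameter.

Key concept: If we repeated this sampling process many times and computed a 90% CI each time, about 90% of those intervals would contain the true population parameter.

For this specific interval (57, 64):
- Midpoint (point estimate): 60.5
- Margin of error: 3.5

The correct interpretation is the one stating confidence that the true parameter lies in the interval — option C.

C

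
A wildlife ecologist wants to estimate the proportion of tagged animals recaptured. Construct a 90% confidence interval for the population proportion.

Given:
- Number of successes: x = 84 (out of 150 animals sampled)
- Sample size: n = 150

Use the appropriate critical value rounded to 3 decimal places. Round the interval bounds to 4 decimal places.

Sample proportion: p̂ = 84/150 = 0.560000

Check conditions for normal approximation:
  np̂ = 84 ≥ 10 ✓
  n(1-p̂) = 66 ≥ 10 ✓

The sample is large enough, so use a z-interval (normal approximation) for the proportion.

For 90% confidence, z* = 1.645 (from standard normal table)

Standard error: SE = √(p̂(1-p̂)/n) = √(0.560000×0.440000/150) = 0.04052982

Margin of error: E = z* × SE = 1.645 × 0.04052982 = 0.066672

Z-interval: p̂ ± E = 0.560000 ± 0.066672 = (0.493328, 0.626672)

Rounded to 4 decimal places:

(0.4933, 0.6267)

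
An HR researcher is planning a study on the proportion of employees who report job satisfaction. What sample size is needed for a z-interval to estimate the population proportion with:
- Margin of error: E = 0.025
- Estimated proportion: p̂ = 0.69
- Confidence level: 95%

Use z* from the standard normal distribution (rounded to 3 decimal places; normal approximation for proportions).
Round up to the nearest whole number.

Using z* for proportion z-interval (normal approximation).

For 95% confidence, z* = 1.96 (from standard normal table)

Sample size formula for proportion z-interval: n = z*²p̂(1-p̂)/E²

n = 1.96² × 0.69 × 0.31 / 0.025²
  = 3.8416 × 0.2139 / 0.000625
  = 1314.7492

Round up to the nearest whole number: n = 1315

1315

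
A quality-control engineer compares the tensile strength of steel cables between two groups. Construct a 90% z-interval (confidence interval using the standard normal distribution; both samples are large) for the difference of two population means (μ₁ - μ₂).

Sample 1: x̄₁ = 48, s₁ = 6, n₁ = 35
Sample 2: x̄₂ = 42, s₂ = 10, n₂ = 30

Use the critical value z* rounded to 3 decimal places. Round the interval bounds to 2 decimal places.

Both samples are large (n₁ = 35 ≥ 30, n₂ = 30 ≥ 30), so a z-interval for the difference of means applies.

Point estimate: x̄₁ - x̄₂ = 48 - 42 = 6

Standard error: SE = √(s₁²/n₁ + s₂²/n₂)
= √(6²/35 + 10²/30)
= √(1.028571 + 3.333333)
= 2.088517

For 90% confidence, z* = 1.645 (from standard normal table)
Margin of error: E = z* × SE = 1.645 × 2.088517 = 3.4356

Z-interval: (x̄₁ - x̄₂) ± E = 6 ± 3.4356 = (2.5644, 9.4356)

Rounded to 2 decimal places:

(2.56, 9.44)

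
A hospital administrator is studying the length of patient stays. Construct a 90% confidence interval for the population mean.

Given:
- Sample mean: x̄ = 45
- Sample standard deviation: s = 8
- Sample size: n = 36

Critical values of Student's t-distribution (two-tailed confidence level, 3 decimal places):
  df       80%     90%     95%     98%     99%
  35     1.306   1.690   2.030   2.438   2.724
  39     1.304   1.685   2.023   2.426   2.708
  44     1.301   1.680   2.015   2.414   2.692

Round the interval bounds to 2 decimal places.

The population standard deviation σ is unknown (only the sample standard deviation s is given), so use a t-interval with df = n - 1 = 36 - 1 = 35.

For 90% confidence with df = 35, t* = 1.690 (from t-table)

Standard error: SE = s/√n = 8/√36 = 1.333333

Margin of error: E = t* × SE = 1.690 × 1.333333 = 2.2533

T-interval: x̄ ± E = 45 ± 2.2533 = (42.7467, 47.2533)

Rounded to 2 decimal places:

(42.75, 47.25)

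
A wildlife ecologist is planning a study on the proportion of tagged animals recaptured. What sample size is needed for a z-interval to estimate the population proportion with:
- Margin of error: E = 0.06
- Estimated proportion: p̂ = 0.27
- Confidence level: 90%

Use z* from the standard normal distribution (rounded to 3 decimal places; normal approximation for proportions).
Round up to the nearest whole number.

Using z* for proportion z-interval (normal approximation).

For 90% confidence, z* = 1.645 (from standard normal table)

Sample size formula for proportion z-interval: n = z*²p̂(1-p̂)/E²

n = 1.645² × 0.27 × 0.73 / 0.06²
  = 2.706025 × 0.1971 / 0.0036
  = 148.1549

Round up to the nearest whole number: n = 149

149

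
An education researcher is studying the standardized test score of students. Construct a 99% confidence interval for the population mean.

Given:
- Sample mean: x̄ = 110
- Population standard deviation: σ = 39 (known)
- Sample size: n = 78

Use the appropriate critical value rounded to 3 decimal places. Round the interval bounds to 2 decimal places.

The population standard deviation σ is known, so use a z-interval (standard normal critical value).

For 99% confidence, z* = 2.576 (from standard normal table)

Standard error: SE = σ/√n = 39/√78 = 4.415880

Margin of error: E = z* × SE = 2.576 × 4.415880 = 11.3753

Z-interval: x̄ ± E = 110 ± 11.3753 = (98.6247, 121.3753)

Rounded to 2 decimal places:

(98.62, 121.38)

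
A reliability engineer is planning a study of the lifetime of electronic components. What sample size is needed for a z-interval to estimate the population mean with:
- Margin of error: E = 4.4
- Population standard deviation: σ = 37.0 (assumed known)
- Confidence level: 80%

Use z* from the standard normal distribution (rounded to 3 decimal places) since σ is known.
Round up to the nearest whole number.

Using z* since population σ is known (z-interval formula).

For 80% confidence, z* = 1.282 (from standard normal table)

Sample size formula for z-interval: n = (z*σ/E)²

n = (1.282 × 37.0 / 4.4)²
  = (10.780455)²
  = 116.2182

Round up to the nearest whole number: n = 117

117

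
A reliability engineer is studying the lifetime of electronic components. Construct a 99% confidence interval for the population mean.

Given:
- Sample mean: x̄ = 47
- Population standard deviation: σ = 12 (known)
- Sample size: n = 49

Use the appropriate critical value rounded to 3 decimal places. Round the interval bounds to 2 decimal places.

The population standard deviation σ is known, so use a z-interval (standard normal critical value).

For 99% confidence, z* = 2.576 (from standard normal table)

Standard error: SE = σ/√n = 12/√49 = 1.714286

Margin of error: E = z* × SE = 2.576 × 1.714286 = 4.4160

Z-interval: x̄ ± E = 47 ± 4.4160 = (42.5840, 51.4160)

Rounded to 2 decimal places:

(42.58, 51.42)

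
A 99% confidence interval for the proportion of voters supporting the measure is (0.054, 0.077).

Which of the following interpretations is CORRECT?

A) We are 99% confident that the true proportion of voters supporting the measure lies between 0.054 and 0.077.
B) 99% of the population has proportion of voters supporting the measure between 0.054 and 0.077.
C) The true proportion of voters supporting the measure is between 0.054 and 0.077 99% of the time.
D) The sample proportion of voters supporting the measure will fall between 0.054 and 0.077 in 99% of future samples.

A confidence interval represents our confidence in the procedure, not a probability statement about the parameter.

Key concept: If we repeated this sampling process many times and computed a 99% CI each time, about 99% of those intervals would contain the true population parameter.

For this specific interval (0.054, 0.077):
- Midpoint (point estimate): 0.0655
- Margin of error: 0.0115

The correct interpretation is the one stating confidence that the true parameter lies in the interval — option A.

A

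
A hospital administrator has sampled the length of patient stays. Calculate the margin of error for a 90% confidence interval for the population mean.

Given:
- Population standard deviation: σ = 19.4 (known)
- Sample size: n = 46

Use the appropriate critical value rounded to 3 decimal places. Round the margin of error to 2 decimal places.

The population standard deviation σ is known, so use the z-interval margin of error formula.

For 90% confidence, z* = 1.645 (from standard normal table)

Margin of error formula for z-interval: E = z* × σ/√n

E = 1.645 × 19.4/√46
  = 1.645 × 2.860374
  = 4.7053

Rounded to 2 decimal places:

4.71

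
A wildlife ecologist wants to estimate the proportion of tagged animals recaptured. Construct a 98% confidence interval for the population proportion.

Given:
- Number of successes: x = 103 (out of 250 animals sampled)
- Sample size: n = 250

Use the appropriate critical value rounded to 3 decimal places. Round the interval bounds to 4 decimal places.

Sample proportion: p̂ = 103/250 = 0.412000

Check conditions for normal approximation:
  np̂ = 103 ≥ 10 ✓
  n(1-p̂) = 147 ≥ 10 ✓

The sample is large enough, so use a z-interval (normal approximation) for the proportion.

For 98% confidence, z* = 2.326 (from standard normal table)

Standard error: SE = √(p̂(1-p̂)/n) = √(0.412000×0.588000/250) = 0.03112915

Margin of error: E = z* × SE = 2.326 × 0.03112915 = 0.072406

Z-interval: p̂ ± E = 0.412000 ± 0.072406 = (0.339594, 0.484406)

Rounded to 4 decimal places:

(0.3396, 0.4844)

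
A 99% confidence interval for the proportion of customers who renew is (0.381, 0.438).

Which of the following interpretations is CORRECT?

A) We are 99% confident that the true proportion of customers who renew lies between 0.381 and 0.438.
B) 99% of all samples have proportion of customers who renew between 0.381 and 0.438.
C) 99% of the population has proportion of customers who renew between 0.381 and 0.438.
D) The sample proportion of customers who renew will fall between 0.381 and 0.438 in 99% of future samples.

A confidence interval represents our confidence in the procedure, not a probability statement about the parameter.

Key concept: If we repeated this sampling process many times and computed a 99% CI each time, about 99% of those intervals would contain the true population parameter.

For this specific interval (0.381, 0.438):
- Midpoint (point estimate): 0.4095
- Margin of error: 0.0285

The correct interpretation is the one stating confidence that the true parameter lies in the interval — option A.

A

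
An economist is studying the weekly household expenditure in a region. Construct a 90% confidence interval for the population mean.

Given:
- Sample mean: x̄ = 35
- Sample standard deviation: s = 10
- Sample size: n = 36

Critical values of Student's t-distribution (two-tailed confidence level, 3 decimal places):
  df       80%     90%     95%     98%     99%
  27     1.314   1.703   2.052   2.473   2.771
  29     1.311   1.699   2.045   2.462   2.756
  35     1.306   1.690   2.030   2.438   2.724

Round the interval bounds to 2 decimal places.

The population standard deviation σ is unknown (only the sample standard deviation s is given), so use a t-interval with df = n - 1 = 36 - 1 = 35.

For 90% confidence with df = 35, t* = 1.690 (from t-table)

Standard error: SE = s/√n = 10/√36 = 1.666667

Margin of error: E = t* × SE = 1.690 × 1.666667 = 2.8167

T-interval: x̄ ± E = 35 ± 2.8167 = (32.1833, 37.8167)

Rounded to 2 decimal places:

(32.18, 37.82)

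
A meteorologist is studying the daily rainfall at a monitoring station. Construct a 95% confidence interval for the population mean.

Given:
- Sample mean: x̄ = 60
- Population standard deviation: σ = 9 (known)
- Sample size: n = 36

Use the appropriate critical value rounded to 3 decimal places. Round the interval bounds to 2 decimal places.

The population standard deviation σ is known, so use a z-interval (standard normal critical value).

For 95% confidence, z* = 1.96 (from standard normal table)

Standard error: SE = σ/√n = 9/√36 = 1.500000

Margin of error: E = z* × SE = 1.96 × 1.500000 = 2.9400

Z-interval: x̄ ± E = 60 ± 2.9400 = (57.0600, 62.9400)

Rounded to 2 decimal places:

(57.06, 62.94)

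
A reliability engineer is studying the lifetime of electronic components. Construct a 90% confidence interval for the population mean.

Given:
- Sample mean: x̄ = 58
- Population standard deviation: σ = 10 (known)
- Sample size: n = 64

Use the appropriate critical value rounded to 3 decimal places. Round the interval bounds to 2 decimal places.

The population standard deviation σ is known, so use a z-interval (standard normal critical value).

For 90% confidence, z* = 1.645 (from standard normal table)

Standard error: SE = σ/√n = 10/√64 = 1.250000

Margin of error: E = z* × SE = 1.645 × 1.250000 = 2.0562

Z-interval: x̄ ± E = 58 ± 2.0562 = (55.9438, 60.0562)

Rounded to 2 decimal places:

(55.94, 60.06)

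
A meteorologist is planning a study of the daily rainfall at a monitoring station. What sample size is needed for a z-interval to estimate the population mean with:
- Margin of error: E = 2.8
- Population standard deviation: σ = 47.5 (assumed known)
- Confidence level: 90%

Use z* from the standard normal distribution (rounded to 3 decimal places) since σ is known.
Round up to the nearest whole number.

Using z* since population σ is known (z-interval formula).

For 90% confidence, z* = 1.645 (from standard normal table)

Sample size formula for z-interval: n = (z*σ/E)²

n = (1.645 × 47.5 / 2.8)²
  = (27.906250)²
  = 778.7588

Round up to the nearest whole number: n = 779

779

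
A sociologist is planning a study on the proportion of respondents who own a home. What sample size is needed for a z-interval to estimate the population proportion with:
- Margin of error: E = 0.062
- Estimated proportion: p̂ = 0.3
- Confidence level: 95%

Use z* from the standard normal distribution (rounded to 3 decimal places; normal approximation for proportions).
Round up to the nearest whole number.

Using z* for proportion z-interval (normal approximation).

For 95% confidence, z* = 1.96 (from standard normal table)

Sample size formula for proportion z-interval: n = z*²p̂(1-p̂)/E²

n = 1.96² × 0.3 × 0.7 / 0.062²
  = 3.8416 × 0.21 / 0.003844
  = 209.8689

Round up to the nearest whole number: n = 210

210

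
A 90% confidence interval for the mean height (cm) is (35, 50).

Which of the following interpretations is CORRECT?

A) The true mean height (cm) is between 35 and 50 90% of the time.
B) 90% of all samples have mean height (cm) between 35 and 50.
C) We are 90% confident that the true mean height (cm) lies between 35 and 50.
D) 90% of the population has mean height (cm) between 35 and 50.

A confidence interval represents our confidence in the procedure, not a probability statement about the parameter.

Key concept: If we repeated this sampling process many times and computed a 90% CI each time, about 90% of those intervals would contain the true population parameter.

For this specific interval (35, 50):
- Midpoint (point estimate): 42.5
- Margin of error: 7.5

The correct interpretation is the one stating confidence that the true parameter lies in the interval — option C.

C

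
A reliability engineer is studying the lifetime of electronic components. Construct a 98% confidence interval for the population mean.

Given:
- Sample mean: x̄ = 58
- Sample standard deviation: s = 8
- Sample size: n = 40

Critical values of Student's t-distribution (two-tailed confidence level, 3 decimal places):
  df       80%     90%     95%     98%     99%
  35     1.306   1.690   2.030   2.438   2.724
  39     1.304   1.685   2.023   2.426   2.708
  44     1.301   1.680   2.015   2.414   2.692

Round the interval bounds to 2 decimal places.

The population standard deviation σ is unknown (only the sample standard deviation s is given), so use a t-interval with df = n - 1 = 40 - 1 = 39.

For 98% confidence with df = 39, t* = 2.426 (from t-table)

Standard error: SE = s/√n = 8/√40 = 1.264911

Margin of error: E = t* × SE = 2.426 × 1.264911 = 3.0687

T-interval: x̄ ± E = 58 ± 3.0687 = (54.9313, 61.0687)

Rounded to 2 decimal places:

(54.93, 61.07)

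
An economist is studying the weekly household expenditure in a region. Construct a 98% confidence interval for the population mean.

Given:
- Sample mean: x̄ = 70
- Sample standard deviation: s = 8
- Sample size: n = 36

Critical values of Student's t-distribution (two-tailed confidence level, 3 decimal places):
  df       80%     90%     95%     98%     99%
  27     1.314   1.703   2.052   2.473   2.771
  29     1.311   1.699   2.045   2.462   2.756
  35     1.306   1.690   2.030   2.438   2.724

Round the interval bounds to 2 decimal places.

The population standard deviation σ is unknown (only the sample standard deviation s is given), so use a t-interval with df = n - 1 = 36 - 1 = 35.

For 98% confidence with df = 35, t* = 2.438 (from t-table)

Standard error: SE = s/√n = 8/√36 = 1.333333

Margin of error: E = t* × SE = 2.438 × 1.333333 = 3.2507

T-interval: x̄ ± E = 70 ± 3.2507 = (66.7493, 73.2507)

Rounded to 2 decimal places:

(66.75, 73.25)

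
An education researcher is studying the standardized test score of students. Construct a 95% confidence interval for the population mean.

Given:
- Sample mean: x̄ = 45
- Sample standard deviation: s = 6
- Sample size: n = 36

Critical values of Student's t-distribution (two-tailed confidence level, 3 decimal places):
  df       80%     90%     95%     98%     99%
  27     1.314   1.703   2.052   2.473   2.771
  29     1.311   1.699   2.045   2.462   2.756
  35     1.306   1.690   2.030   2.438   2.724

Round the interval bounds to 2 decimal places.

The population standard deviation σ is unknown (only the sample standard deviation s is given), so use a t-interval with df = n - 1 = 36 - 1 = 35.

For 95% confidence with df = 35, t* = 2.030 (from t-table)

Standard error: SE = s/√n = 6/√36 = 1.000000

Margin of error: E = t* × SE = 2.030 × 1.000000 = 2.0300

T-interval: x̄ ± E = 45 ± 2.0300 = (42.9700, 47.0300)

Rounded to 2 decimal places:

(42.97, 47.03)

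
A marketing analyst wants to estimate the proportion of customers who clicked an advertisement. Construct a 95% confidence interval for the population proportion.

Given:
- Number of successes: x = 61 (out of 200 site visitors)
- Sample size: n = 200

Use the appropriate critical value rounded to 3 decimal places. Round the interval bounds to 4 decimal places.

Sample proportion: p̂ = 61/200 = 0.305000

Check conditions for normal approximation:
  np̂ = 61 ≥ 10 ✓
  n(1-p̂) = 139 ≥ 10 ✓

The sample is large enough, so use a z-interval (normal approximation) for the proportion.

For 95% confidence, z* = 1.96 (from standard normal table)

Standard error: SE = √(p̂(1-p̂)/n) = √(0.305000×0.695000/200) = 0.03255572

Margin of error: E = z* × SE = 1.96 × 0.03255572 = 0.063809

Z-interval: p̂ ± E = 0.305000 ± 0.063809 = (0.241191, 0.368809)

Rounded to 4 decimal places:

(0.2412, 0.3688)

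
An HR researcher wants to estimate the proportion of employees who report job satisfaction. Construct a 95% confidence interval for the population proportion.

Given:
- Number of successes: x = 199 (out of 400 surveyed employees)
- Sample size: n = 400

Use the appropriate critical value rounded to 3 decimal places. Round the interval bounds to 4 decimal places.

Sample proportion: p̂ = 199/400 = 0.497500

Check conditions for normal approximation:
  np̂ = 199 ≥ 10 ✓
  n(1-p̂) = 201 ≥ 10 ✓

The sample is large enough, so use a z-interval (normal approximation) for the proportion.

For 95% confidence, z* = 1.96 (from standard normal table)

Standard error: SE = √(p̂(1-p̂)/n) = √(0.497500×0.502500/400) = 0.02499969

Margin of error: E = z* × SE = 1.96 × 0.02499969 = 0.048999

Z-interval: p̂ ± E = 0.497500 ± 0.048999 = (0.448501, 0.546499)

Rounded to 4 decimal places:

(0.4485, 0.5465)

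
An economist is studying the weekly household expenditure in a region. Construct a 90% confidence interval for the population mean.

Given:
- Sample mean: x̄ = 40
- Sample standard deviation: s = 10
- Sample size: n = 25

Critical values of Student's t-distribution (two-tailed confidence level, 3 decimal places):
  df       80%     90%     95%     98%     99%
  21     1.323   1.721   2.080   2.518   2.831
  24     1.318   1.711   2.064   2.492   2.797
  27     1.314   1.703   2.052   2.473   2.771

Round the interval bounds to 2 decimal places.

The population standard deviation σ is unknown (only the sample standard deviation s is given), so use a t-interval with df = n - 1 = 25 - 1 = 24.

For 90% confidence with df = 24, t* = 1.711 (from t-table)

Standard error: SE = s/√n = 10/√25 = 2.000000

Margin of error: E = t* × SE = 1.711 × 2.000000 = 3.4220

T-interval: x̄ ± E = 40 ± 3.4220 = (36.5780, 43.4220)

Rounded to 2 decimal places:

(36.58, 43.42)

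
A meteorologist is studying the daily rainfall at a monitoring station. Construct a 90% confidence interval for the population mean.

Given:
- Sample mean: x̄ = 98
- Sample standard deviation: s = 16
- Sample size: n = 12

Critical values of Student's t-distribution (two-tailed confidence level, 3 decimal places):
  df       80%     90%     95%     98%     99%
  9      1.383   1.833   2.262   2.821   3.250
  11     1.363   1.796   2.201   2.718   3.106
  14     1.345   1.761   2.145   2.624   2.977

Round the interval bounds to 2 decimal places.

The population standard deviation σ is unknown (only the sample standard deviation s is given), so use a t-interval with df = n - 1 = 12 - 1 = 11.

For 90% confidence with df = 11, t* = 1.796 (from t-table)

Standard error: SE = s/√n = 16/√12 = 4.618802

Margin of error: E = t* × SE = 1.796 × 4.618802 = 8.2954

T-interval: x̄ ± E = 98 ± 8.2954 = (89.7046, 106.2954)

Rounded to 2 decimal places:

(89.70, 106.30)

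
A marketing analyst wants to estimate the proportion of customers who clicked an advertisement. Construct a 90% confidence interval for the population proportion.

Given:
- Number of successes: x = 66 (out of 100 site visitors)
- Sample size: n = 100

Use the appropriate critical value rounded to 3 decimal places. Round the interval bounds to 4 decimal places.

Sample proportion: p̂ = 66/100 = 0.660000

Check conditions for normal approximation:
  np̂ = 66 ≥ 10 ✓
  n(1-p̂) = 34 ≥ 10 ✓

The sample is large enough, so use a z-interval (normal approximation) for the proportion.

For 90% confidence, z* = 1.645 (from standard normal table)

Standard error: SE = √(p̂(1-p̂)/n) = √(0.660000×0.340000/100) = 0.04737088

Margin of error: E = z* × SE = 1.645 × 0.04737088 = 0.077925

Z-interval: p̂ ± E = 0.660000 ± 0.077925 = (0.582075, 0.737925)

Rounded to 4 decimal places:

(0.5821, 0.7379)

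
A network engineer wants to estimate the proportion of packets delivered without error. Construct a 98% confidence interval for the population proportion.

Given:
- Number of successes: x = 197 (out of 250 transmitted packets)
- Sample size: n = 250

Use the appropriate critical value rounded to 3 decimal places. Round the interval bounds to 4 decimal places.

Sample proportion: p̂ = 197/250 = 0.788000

Check conditions for normal approximation:
  np̂ = 197 ≥ 10 ✓
  n(1-p̂) = 53 ≥ 10 ✓

The sample is large enough, so use a z-interval (normal approximation) for the proportion.

For 98% confidence, z* = 2.326 (from standard normal table)

Standard error: SE = √(p̂(1-p̂)/n) = √(0.788000×0.212000/250) = 0.02585003

Margin of error: E = z* × SE = 2.326 × 0.02585003 = 0.060127

Z-interval: p̂ ± E = 0.788000 ± 0.060127 = (0.727873, 0.848127)

Rounded to 4 decimal places:

(0.7279, 0.8481)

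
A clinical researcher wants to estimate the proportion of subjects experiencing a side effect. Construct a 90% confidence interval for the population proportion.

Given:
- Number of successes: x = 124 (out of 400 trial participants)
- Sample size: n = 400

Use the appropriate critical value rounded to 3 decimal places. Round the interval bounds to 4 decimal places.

Sample proportion: p̂ = 124/400 = 0.310000

Check conditions for normal approximation:
  np̂ = 124 ≥ 10 ✓
  n(1-p̂) = 276 ≥ 10 ✓

The sample is large enough, so use a z-interval (normal approximation) for the proportion.

For 90% confidence, z* = 1.645 (from standard normal table)

Standard error: SE = √(p̂(1-p̂)/n) = √(0.310000×0.690000/400) = 0.02312466

Margin of error: E = z* × SE = 1.645 × 0.02312466 = 0.038040

Z-interval: p̂ ± E = 0.310000 ± 0.038040 = (0.271960, 0.348040)

Rounded to 4 decimal places:

(0.2720, 0.3480)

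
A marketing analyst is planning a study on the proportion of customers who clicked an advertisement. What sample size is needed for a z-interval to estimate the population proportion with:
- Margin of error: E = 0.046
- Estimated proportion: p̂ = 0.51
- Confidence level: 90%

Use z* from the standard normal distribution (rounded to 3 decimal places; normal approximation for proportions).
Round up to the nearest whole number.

Using z* for proportion z-interval (normal approximation).

For 90% confidence, z* = 1.645 (from standard normal table)

Sample size formula for proportion z-interval: n = z*²p̂(1-p̂)/E²

n = 1.645² × 0.51 × 0.49 / 0.046²
  = 2.706025 × 0.2499 / 0.002116
  = 319.5821

Round up to the nearest whole number: n = 320

320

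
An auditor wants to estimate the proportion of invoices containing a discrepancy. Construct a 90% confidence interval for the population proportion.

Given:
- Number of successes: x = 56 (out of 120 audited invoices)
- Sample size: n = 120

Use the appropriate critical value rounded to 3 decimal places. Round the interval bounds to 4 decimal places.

Sample proportion: p̂ = 56/120 = 0.466667

Check conditions for normal approximation:
  np̂ = 56 ≥ 10 ✓
  n(1-p̂) = 64 ≥ 10 ✓

The sample is large enough, so use a z-interval (normal approximation) for the proportion.

For 90% confidence, z* = 1.645 (from standard normal table)

Standard error: SE = √(p̂(1-p̂)/n) = √(0.466667×0.533333/120) = 0.04554200

Margin of error: E = z* × SE = 1.645 × 0.04554200 = 0.074917

Z-interval: p̂ ± E = 0.466667 ± 0.074917 = (0.391750, 0.541583)

Rounded to 4 decimal places:

(0.3918, 0.5416)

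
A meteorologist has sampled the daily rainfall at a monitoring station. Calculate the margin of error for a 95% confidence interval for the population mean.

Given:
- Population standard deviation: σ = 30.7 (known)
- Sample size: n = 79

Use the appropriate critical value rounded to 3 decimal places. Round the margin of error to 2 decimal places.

The population standard deviation σ is known, so use the z-interval margin of error formula.

For 95% confidence, z* = 1.96 (from standard normal table)

Margin of error formula for z-interval: E = z* × σ/√n

E = 1.96 × 30.7/√79
  = 1.96 × 3.454020
  = 6.7699

Rounded to 2 decimal places:

6.77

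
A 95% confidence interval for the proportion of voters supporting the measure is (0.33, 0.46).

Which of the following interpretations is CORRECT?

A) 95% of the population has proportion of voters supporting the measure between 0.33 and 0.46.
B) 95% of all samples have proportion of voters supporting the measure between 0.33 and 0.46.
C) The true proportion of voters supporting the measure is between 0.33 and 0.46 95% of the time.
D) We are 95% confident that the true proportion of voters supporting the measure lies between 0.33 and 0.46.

A confidence interval represents our confidence in the procedure, not a probability statement about the parameter.

Key concept: If we repeated this sampling process many times and computed a 95% CI each time, about 95% of those intervals would contain the true population parameter.

For this specific interval (0.33, 0.46):
- Midpoint (point estimate): 0.395
- Margin of error: 0.065

The correct interpretation is the one stating confidence that the true parameter lies in the interval — option D.

D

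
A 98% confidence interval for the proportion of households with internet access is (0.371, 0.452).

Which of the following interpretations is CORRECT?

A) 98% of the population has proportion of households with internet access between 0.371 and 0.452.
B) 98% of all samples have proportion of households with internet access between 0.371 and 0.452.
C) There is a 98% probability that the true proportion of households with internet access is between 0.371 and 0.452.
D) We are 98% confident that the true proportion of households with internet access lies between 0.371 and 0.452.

A confidence interval represents our confidence in the procedure, not a probability statement about the parameter.

Key concept: If we repeated this sampling process many times and computed a 98% CI each time, about 98% of those intervals would contain the true population parameter.

For this specific interval (0.371, 0.452):
- Midpoint (point estimate): 0.4115
- Margin of error: 0.0405

The correct interpretation is the one stating confidence that the true parameter lies in the interval — option D.

D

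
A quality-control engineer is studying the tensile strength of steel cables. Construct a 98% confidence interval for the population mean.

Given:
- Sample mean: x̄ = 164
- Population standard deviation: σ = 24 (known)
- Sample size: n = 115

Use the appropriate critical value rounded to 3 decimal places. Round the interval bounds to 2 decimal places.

The population standard deviation σ is known, so use a z-interval (standard normal critical value).

For 98% confidence, z* = 2.326 (from standard normal table)

Standard error: SE = σ/√n = 24/√115 = 2.238012

Margin of error: E = z* × SE = 2.326 × 2.238012 = 5.2056

Z-interval: x̄ ± E = 164 ± 5.2056 = (158.7944, 169.2056)

Rounded to 2 decimal places:

(158.79, 169.21)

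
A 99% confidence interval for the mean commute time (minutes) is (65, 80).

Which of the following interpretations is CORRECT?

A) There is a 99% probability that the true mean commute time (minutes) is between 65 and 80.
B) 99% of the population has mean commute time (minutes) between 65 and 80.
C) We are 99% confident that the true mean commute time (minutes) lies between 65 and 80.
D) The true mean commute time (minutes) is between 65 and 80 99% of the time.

A confidence interval represents our confidence in the procedure, not a probability statement about the parameter.

Key concept: If we repeated this sampling process many times and computed a 99% CI each time, about 99% of those intervals would contain the true population parameter.

For this specific interval (65, 80):
- Midpoint (point estimate): 72.5
- Margin of error: 7.5

The correct interpretation is the one stating confidence that the true parameter lies in the interval — option C.

C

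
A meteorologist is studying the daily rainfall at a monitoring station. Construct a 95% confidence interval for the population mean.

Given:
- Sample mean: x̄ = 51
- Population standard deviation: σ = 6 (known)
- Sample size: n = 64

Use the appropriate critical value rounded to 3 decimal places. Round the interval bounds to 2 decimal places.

The population standard deviation σ is known, so use a z-interval (standard normal critical value).

For 95% confidence, z* = 1.96 (from standard normal table)

Standard error: SE = σ/√n = 6/√64 = 0.750000

Margin of error: E = z* × SE = 1.96 × 0.750000 = 1.4700

Z-interval: x̄ ± E = 51 ± 1.4700 = (49.5300, 52.4700)

Rounded to 2 decimal places:

(49.53, 52.47)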